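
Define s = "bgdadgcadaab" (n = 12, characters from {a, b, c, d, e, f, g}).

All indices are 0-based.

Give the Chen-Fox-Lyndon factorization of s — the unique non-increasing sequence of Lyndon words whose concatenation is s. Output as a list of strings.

emit factor 1: 'bgd' (i=0, period=3)
emit factor 2: 'adgc' (i=3, period=4)
emit factor 3: 'ad' (i=7, period=2)
emit factor 4: 'aab' (i=9, period=3)

["bgd", "adgc", "ad", "aab"]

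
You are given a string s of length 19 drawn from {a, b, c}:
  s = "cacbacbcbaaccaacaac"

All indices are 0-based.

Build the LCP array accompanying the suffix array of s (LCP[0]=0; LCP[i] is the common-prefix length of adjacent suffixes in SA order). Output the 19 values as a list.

sorted suffixes:
  #0 SA[0]=16  'aac'
  #1 SA[1]=13  'aacaac'
  #2 SA[2]=9  'aaccaacaac'
  #3 SA[3]=17  'ac'
  #4 SA[4]=14  'acaac'
  #5 SA[5]=1  'acbacbcbaaccaacaac'
  #6 SA[6]=4  'acbcbaaccaacaac'
  #7 SA[7]=10  'accaacaac'
  #8 SA[8]=8  'baaccaacaac'
  #9 SA[9]=3  'bacbcbaaccaacaac'
  #10 SA[10]=6  'bcbaaccaacaac'
  #11 SA[11]=18  'c'
  #12 SA[12]=15  'caac'
  #13 SA[13]=12  'caacaac'
  #14 SA[14]=0  'cacbacbcbaaccaacaac'
  #15 SA[15]=7  'cbaaccaacaac'
  #16 SA[16]=2  'cbacbcbaaccaacaac'
  #17 SA[17]=5  'cbcbaaccaacaac'
  #18 SA[18]=11  'ccaacaac'

SA = [16, 13, 9, 17, 14, 1, 4, 10, 8, 3, 6, 18, 15, 12, 0, 7, 2, 5, 11]
[i] adj suffixes → lcp
  [1] 16/13 → 3 ('aac')
  [2] 13/9 → 3 ('aac')
  [3] 9/17 → 1 ('a')
  [4] 17/14 → 2 ('ac')
  [5] 14/1 → 2 ('ac')
  [6] 1/4 → 3 ('acb')
  [7] 4/10 → 2 ('ac')
  [8] 10/8 → 0 ('')
  [9] 8/3 → 2 ('ba')
  [10] 3/6 → 1 ('b')
  [11] 6/18 → 0 ('')
  [12] 18/15 → 1 ('c')
  [13] 15/12 → 4 ('caac')
  [14] 12/0 → 2 ('ca')
  [15] 0/7 → 1 ('c')
  [16] 7/2 → 3 ('cba')
  [17] 2/5 → 2 ('cb')
  [18] 5/11 → 1 ('c')

[0, 3, 3, 1, 2, 2, 3, 2, 0, 2, 1, 0, 1, 4, 2, 1, 3, 2, 1]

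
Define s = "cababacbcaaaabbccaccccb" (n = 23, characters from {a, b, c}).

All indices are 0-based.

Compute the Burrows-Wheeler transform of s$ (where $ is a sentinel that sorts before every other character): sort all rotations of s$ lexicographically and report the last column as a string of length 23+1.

rank  rotation                  last
    0  $cababacbcaaaabbccaccccb  b
    1  aaaabbccaccccb$cababacbc  c
    2  aaabbccaccccb$cababacbca  a
    3  aabbccaccccb$cababacbcaa  a
    4  ababacbcaaaabbccaccccb$c  c
    5  abacbcaaaabbccaccccb$cab  b
    6  abbccaccccb$cababacbcaaa  a
    7  acbcaaaabbccaccccb$cabab  b
    8  accccb$cababacbcaaaabbcc  c
    9  b$cababacbcaaaabbccacccc  c
   10  babacbcaaaabbccaccccb$ca  a
   11  bacbcaaaabbccaccccb$caba  a
   12  bbccaccccb$cababacbcaaaa  a
   13  bcaaaabbccaccccb$cababac  c
   14  bccaccccb$cababacbcaaaab  b
   15  caaaabbccaccccb$cababacb  b
   16  cababacbcaaaabbccaccccb$  $
   17  caccccb$cababacbcaaaabbc  c
   18  cb$cababacbcaaaabbccaccc  c
   19  cbcaaaabbccaccccb$cababa  a
   20  ccaccccb$cababacbcaaaabb  b
   21  ccb$cababacbcaaaabbccacc  c
   22  cccb$cababacbcaaaabbccac  c
   23  ccccb$cababacbcaaaabbcca  a

bcaacbabccaaacbb$ccabcca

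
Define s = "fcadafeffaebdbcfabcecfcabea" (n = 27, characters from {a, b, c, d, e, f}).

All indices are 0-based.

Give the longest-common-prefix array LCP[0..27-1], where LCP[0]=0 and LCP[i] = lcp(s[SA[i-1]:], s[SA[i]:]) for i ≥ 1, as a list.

rank | idx | suffix
   0 |  26 | a
   1 |  16 | abcecfcabea
   2 |  23 | abea
   3 |   2 | adafeffaebdbcfabcecfcabea
   4 |   9 | aebdbcfabcecfcabea
   5 |   4 | afeffaebdbcfabcecfcabea
   6 |  17 | bcecfcabea
   7 |  13 | bcfabcecfcabea
   8 |  11 | bdbcfabcecfcabea
   9 |  24 | bea
  10 |  22 | cabea
  11 |   1 | cadafeffaebdbcfabcecfcabea
  12 |  18 | cecfcabea
  13 |  14 | cfabcecfcabea
  14 |  20 | cfcabea
  15 |   3 | dafeffaebdbcfabcecfcabea
  16 |  12 | dbcfabcecfcabea
  17 |  25 | ea
  18 |  10 | ebdbcfabcecfcabea
  19 |  19 | ecfcabea
  20 |   6 | effaebdbcfabcecfcabea
  21 |  15 | fabcecfcabea
  22 |   8 | faebdbcfabcecfcabea
  23 |  21 | fcabea
  24 |   0 | fcadafeffaebdbcfabcecfcabea
  25 |   5 | feffaebdbcfabcecfcabea
  26 |   7 | ffaebdbcfabcecfcabea

SA = [26, 16, 23, 2, 9, 4, 17, 13, 11, 24, 22, 1, 18, 14, 20, 3, 12, 25, 10, 19, 6, 15, 8, 21, 0, 5, 7]
[i] adj suffixes → lcp
  [1] 26/16 → 1 ('a')
  [2] 16/23 → 2 ('ab')
  [3] 23/2 → 1 ('a')
  [4] 2/9 → 1 ('a')
  [5] 9/4 → 1 ('a')
  [6] 4/17 → 0 ('')
  [7] 17/13 → 2 ('bc')
  [8] 13/11 → 1 ('b')
  [9] 11/24 → 1 ('b')
  [10] 24/22 → 0 ('')
  [11] 22/1 → 2 ('ca')
  [12] 1/18 → 1 ('c')
  [13] 18/14 → 1 ('c')
  [14] 14/20 → 2 ('cf')
  [15] 20/3 → 0 ('')
  [16] 3/12 → 1 ('d')
  [17] 12/25 → 0 ('')
  [18] 25/10 → 1 ('e')
  [19] 10/19 → 1 ('e')
  [20] 19/6 → 1 ('e')
  [21] 6/15 → 0 ('')
  [22] 15/8 → 2 ('fa')
  [23] 8/21 → 1 ('f')
  [24] 21/0 → 3 ('fca')
  [25] 0/5 → 1 ('f')
  [26] 5/7 → 1 ('f')

[0, 1, 2, 1, 1, 1, 0, 2, 1, 1, 0, 2, 1, 1, 2, 0, 1, 0, 1, 1, 1, 0, 2, 1, 3, 1, 1]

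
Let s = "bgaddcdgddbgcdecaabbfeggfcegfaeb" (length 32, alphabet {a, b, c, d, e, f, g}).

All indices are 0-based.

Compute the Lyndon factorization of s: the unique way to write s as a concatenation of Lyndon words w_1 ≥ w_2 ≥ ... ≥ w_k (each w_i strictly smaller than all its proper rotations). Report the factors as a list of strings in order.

["bg", "addcdgddbgcdec", "aabbfeggfcegfaeb"]

emit factor 1: 'bg' (i=0, period=2)
emit factor 2: 'addcdgddbgcdec' (i=2, period=14)
emit factor 3: 'aabbfeggfcegfaeb' (i=16, period=16)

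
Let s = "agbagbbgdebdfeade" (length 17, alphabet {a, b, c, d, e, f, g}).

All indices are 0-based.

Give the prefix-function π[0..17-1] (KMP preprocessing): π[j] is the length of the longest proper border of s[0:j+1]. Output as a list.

[0, 0, 0, 1, 2, 3, 0, 0, 0, 0, 0, 0, 0, 0, 1, 0, 0]

π[0] = 0
j=1 s[j]='g': π[1]=0 (border '')
j=2 s[j]='b': π[2]=0 (border '')
j=3 s[j]='a': π[3]=1 (border 'a')
j=4 s[j]='g': π[4]=2 (border 'ag')
j=5 s[j]='b': π[5]=3 (border 'agb')
j=6 s[j]='b': k: 3→0; π[6]=0 (border '')
j=7 s[j]='g': π[7]=0 (border '')
j=8 s[j]='d': π[8]=0 (border '')
j=9 s[j]='e': π[9]=0 (border '')
j=10 s[j]='b': π[10]=0 (border '')
j=11 s[j]='d': π[11]=0 (border '')
j=12 s[j]='f': π[12]=0 (border '')
j=13 s[j]='e': π[13]=0 (border '')
j=14 s[j]='a': π[14]=1 (border 'a')
j=15 s[j]='d': k: 1→0; π[15]=0 (border '')
j=16 s[j]='e': π[16]=0 (border '')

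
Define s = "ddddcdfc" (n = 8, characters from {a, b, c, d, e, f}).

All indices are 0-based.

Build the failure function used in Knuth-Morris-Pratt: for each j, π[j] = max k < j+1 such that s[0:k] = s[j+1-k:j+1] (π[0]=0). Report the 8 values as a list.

π[0] = 0
j=1 s[j]='d': π[1]=1 (border 'd')
j=2 s[j]='d': π[2]=2 (border 'dd')
j=3 s[j]='d': π[3]=3 (border 'ddd')
j=4 s[j]='c': k: 3→2→1→0; π[4]=0 (border '')
j=5 s[j]='d': π[5]=1 (border 'd')
j=6 s[j]='f': k: 1→0; π[6]=0 (border '')
j=7 s[j]='c': π[7]=0 (border '')

[0, 1, 2, 3, 0, 1, 0, 0]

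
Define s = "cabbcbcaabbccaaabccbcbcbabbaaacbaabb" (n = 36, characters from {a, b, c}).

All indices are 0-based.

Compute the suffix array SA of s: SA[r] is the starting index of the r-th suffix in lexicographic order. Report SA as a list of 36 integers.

[13, 27, 32, 7, 14, 28, 33, 24, 1, 8, 15, 29, 35, 26, 31, 23, 34, 25, 2, 9, 5, 21, 3, 19, 10, 16, 12, 6, 0, 30, 22, 4, 20, 18, 11, 17]

sorted suffixes:
  #0 SA[0]=13  'aaabccbcbcbabbaaacbaabb'
  #1 SA[1]=27  'aaacbaabb'
  #2 SA[2]=32  'aabb'
  #3 SA[3]=7  'aabbccaaabccbcbcbabbaaacbaabb'
  #4 SA[4]=14  'aabccbcbcbabbaaacbaabb'
  #5 SA[5]=28  'aacbaabb'
  #6 SA[6]=33  'abb'
  #7 SA[7]=24  'abbaaacbaabb'
  #8 SA[8]=1  'abbcbcaabbccaaabccbcbcbabbaaacbaabb'
  #9 SA[9]=8  'abbccaaabccbcbcbabbaaacbaabb'
  #10 SA[10]=15  'abccbcbcbabbaaacbaabb'
  #11 SA[11]=29  'acbaabb'
  #12 SA[12]=35  'b'
  #13 SA[13]=26  'baaacbaabb'
  #14 SA[14]=31  'baabb'
  #15 SA[15]=23  'babbaaacbaabb'
  #16 SA[16]=34  'bb'
  #17 SA[17]=25  'bbaaacbaabb'
  #18 SA[18]=2  'bbcbcaabbccaaabccbcbcbabbaaacbaabb'
  #19 SA[19]=9  'bbccaaabccbcbcbabbaaacbaabb'
  #20 SA[20]=5  'bcaabbccaaabccbcbcbabbaaacbaabb'
  #21 SA[21]=21  'bcbabbaaacbaabb'
  #22 SA[22]=3  'bcbcaabbccaaabccbcbcbabbaaacbaabb'
  #23 SA[23]=19  'bcbcbabbaaacbaabb'
  #24 SA[24]=10  'bccaaabccbcbcbabbaaacbaabb'
  #25 SA[25]=16  'bccbcbcbabbaaacbaabb'
  #26 SA[26]=12  'caaabccbcbcbabbaaacbaabb'
  #27 SA[27]=6  'caabbccaaabccbcbcbabbaaacbaabb'
  #28 SA[28]=0  'cabbcbcaabbccaaabccbcbcbabbaaacbaabb'
  #29 SA[29]=30  'cbaabb'
  #30 SA[30]=22  'cbabbaaacbaabb'
  #31 SA[31]=4  'cbcaabbccaaabccbcbcbabbaaacbaabb'
  #32 SA[32]=20  'cbcbabbaaacbaabb'
  #33 SA[33]=18  'cbcbcbabbaaacbaabb'
  #34 SA[34]=11  'ccaaabccbcbcbabbaaacbaabb'
  #35 SA[35]=17  'ccbcbcbabbaaacbaabb'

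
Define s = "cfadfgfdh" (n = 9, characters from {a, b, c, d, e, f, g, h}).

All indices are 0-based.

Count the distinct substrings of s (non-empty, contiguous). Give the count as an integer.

rank | idx | suffix
   0 |   2 | adfgfdh
   1 |   0 | cfadfgfdh
   2 |   3 | dfgfdh
   3 |   7 | dh
   4 |   1 | fadfgfdh
   5 |   6 | fdh
   6 |   4 | fgfdh
   7 |   5 | gfdh
   8 |   8 | h

SA = [2, 0, 3, 7, 1, 6, 4, 5, 8]
rank  pair      lcp
   1  s[2:],s[0:]  0  ''
   2  s[0:],s[3:]  0  ''
   3  s[3:],s[7:]  1  'd'
   4  s[7:],s[1:]  0  ''
   5  s[1:],s[6:]  1  'f'
   6  s[6:],s[4:]  1  'f'
   7  s[4:],s[5:]  0  ''
   8  s[5:],s[8:]  0  ''

n(n+1)/2 = 9·10/2 = 45
Σ LCP = 0 + 0 + 0 + 1 + 0 + 1 + 1 + 0 + 0 = 3
distinct = 45 − 3 = 42

42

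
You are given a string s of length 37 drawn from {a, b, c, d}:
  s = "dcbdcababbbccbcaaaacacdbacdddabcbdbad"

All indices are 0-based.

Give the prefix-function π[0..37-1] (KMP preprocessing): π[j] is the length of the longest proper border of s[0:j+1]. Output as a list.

π[0] = 0
j=1 s[j]='c': π[1]=0 (border '')
j=2 s[j]='b': π[2]=0 (border '')
j=3 s[j]='d': π[3]=1 (border 'd')
j=4 s[j]='c': π[4]=2 (border 'dc')
j=5 s[j]='a': k: 2→0; π[5]=0 (border '')
j=6 s[j]='b': π[6]=0 (border '')
j=7 s[j]='a': π[7]=0 (border '')
j=8 s[j]='b': π[8]=0 (border '')
j=9 s[j]='b': π[9]=0 (border '')
j=10 s[j]='b': π[10]=0 (border '')
j=11 s[j]='c': π[11]=0 (border '')
j=12 s[j]='c': π[12]=0 (border '')
j=13 s[j]='b': π[13]=0 (border '')
j=14 s[j]='c': π[14]=0 (border '')
j=15 s[j]='a': π[15]=0 (border '')
j=16 s[j]='a': π[16]=0 (border '')
j=17 s[j]='a': π[17]=0 (border '')
j=18 s[j]='a': π[18]=0 (border '')
j=19 s[j]='c': π[19]=0 (border '')
j=20 s[j]='a': π[20]=0 (border '')
j=21 s[j]='c': π[21]=0 (border '')
j=22 s[j]='d': π[22]=1 (border 'd')
j=23 s[j]='b': k: 1→0; π[23]=0 (border '')
j=24 s[j]='a': π[24]=0 (border '')
j=25 s[j]='c': π[25]=0 (border '')
j=26 s[j]='d': π[26]=1 (border 'd')
j=27 s[j]='d': k: 1→0; π[27]=1 (border 'd')
j=28 s[j]='d': k: 1→0; π[28]=1 (border 'd')
j=29 s[j]='a': k: 1→0; π[29]=0 (border '')
j=30 s[j]='b': π[30]=0 (border '')
j=31 s[j]='c': π[31]=0 (border '')
j=32 s[j]='b': π[32]=0 (border '')
j=33 s[j]='d': π[33]=1 (border 'd')
j=34 s[j]='b': k: 1→0; π[34]=0 (border '')
j=35 s[j]='a': π[35]=0 (border '')
j=36 s[j]='d': π[36]=1 (border 'd')

[0, 0, 0, 1, 2, 0, 0, 0, 0, 0, 0, 0, 0, 0, 0, 0, 0, 0, 0, 0, 0, 0, 1, 0, 0, 0, 1, 1, 1, 0, 0, 0, 0, 1, 0, 0, 1]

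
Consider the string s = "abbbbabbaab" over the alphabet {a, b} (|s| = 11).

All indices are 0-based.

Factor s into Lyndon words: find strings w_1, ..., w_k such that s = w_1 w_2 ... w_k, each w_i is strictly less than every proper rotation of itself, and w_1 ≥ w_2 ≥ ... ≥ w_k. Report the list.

emit factor 1: 'abbbb' (i=0, period=5)
emit factor 2: 'abb' (i=5, period=3)
emit factor 3: 'aab' (i=8, period=3)

["abbbb", "abb", "aab"]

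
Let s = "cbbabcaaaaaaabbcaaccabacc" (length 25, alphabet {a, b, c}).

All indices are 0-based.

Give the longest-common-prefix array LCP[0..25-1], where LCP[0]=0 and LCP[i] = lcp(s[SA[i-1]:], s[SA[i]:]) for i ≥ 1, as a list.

[0, 6, 5, 4, 3, 2, 2, 1, 2, 2, 1, 3, 0, 2, 1, 2, 1, 4, 0, 1, 3, 2, 1, 1, 2]

sorted suffixes:
  #0 SA[0]=6  'aaaaaaabbcaaccabacc'
  #1 SA[1]=7  'aaaaaabbcaaccabacc'
  #2 SA[2]=8  'aaaaabbcaaccabacc'
  #3 SA[3]=9  'aaaabbcaaccabacc'
  #4 SA[4]=10  'aaabbcaaccabacc'
  #5 SA[5]=11  'aabbcaaccabacc'
  #6 SA[6]=16  'aaccabacc'
  #7 SA[7]=20  'abacc'
  #8 SA[8]=12  'abbcaaccabacc'
  #9 SA[9]=3  'abcaaaaaaabbcaaccabacc'
  #10 SA[10]=22  'acc'
  #11 SA[11]=17  'accabacc'
  #12 SA[12]=2  'babcaaaaaaabbcaaccabacc'
  #13 SA[13]=21  'bacc'
  #14 SA[14]=1  'bbabcaaaaaaabbcaaccabacc'
  #15 SA[15]=13  'bbcaaccabacc'
  #16 SA[16]=4  'bcaaaaaaabbcaaccabacc'
  #17 SA[17]=14  'bcaaccabacc'
  #18 SA[18]=24  'c'
  #19 SA[19]=5  'caaaaaaabbcaaccabacc'
  #20 SA[20]=15  'caaccabacc'
  #21 SA[21]=19  'cabacc'
  #22 SA[22]=0  'cbbabcaaaaaaabbcaaccabacc'
  #23 SA[23]=23  'cc'
  #24 SA[24]=18  'ccabacc'

SA = [6, 7, 8, 9, 10, 11, 16, 20, 12, 3, 22, 17, 2, 21, 1, 13, 4, 14, 24, 5, 15, 19, 0, 23, 18]
rank  pair      lcp
   1  s[6:],s[7:]  6  'aaaaaa'
   2  s[7:],s[8:]  5  'aaaaa'
   3  s[8:],s[9:]  4  'aaaa'
   4  s[9:],s[10:]  3  'aaa'
   5  s[10:],s[11:]  2  'aa'
   6  s[11:],s[16:]  2  'aa'
   7  s[16:],s[20:]  1  'a'
   8  s[20:],s[12:]  2  'ab'
   9  s[12:],s[3:]  2  'ab'
  10  s[3:],s[22:]  1  'a'
  11  s[22:],s[17:]  3  'acc'
  12  s[17:],s[2:]  0  ''
  13  s[2:],s[21:]  2  'ba'
  14  s[21:],s[1:]  1  'b'
  15  s[1:],s[13:]  2  'bb'
  16  s[13:],s[4:]  1  'b'
  17  s[4:],s[14:]  4  'bcaa'
  18  s[14:],s[24:]  0  ''
  19  s[24:],s[5:]  1  'c'
  20  s[5:],s[15:]  3  'caa'
  21  s[15:],s[19:]  2  'ca'
  22  s[19:],s[0:]  1  'c'
  23  s[0:],s[23:]  1  'c'
  24  s[23:],s[18:]  2  'cc'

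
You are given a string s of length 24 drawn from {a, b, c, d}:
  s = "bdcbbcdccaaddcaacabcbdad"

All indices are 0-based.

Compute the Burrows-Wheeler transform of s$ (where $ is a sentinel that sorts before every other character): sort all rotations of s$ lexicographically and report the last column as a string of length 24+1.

rank  rotation                   last
    0  $bdcbbcdccaaddcaacabcbdad  d
    1  aacabcbdad$bdcbbcdccaaddc  c
    2  aaddcaacabcbdad$bdcbbcdcc  c
    3  abcbdad$bdcbbcdccaaddcaac  c
    4  acabcbdad$bdcbbcdccaaddca  a
    5  ad$bdcbbcdccaaddcaacabcbd  d
    6  addcaacabcbdad$bdcbbcdcca  a
    7  bbcdccaaddcaacabcbdad$bdc  c
    8  bcbdad$bdcbbcdccaaddcaaca  a
    9  bcdccaaddcaacabcbdad$bdcb  b
   10  bdad$bdcbbcdccaaddcaacabc  c
   11  bdcbbcdccaaddcaacabcbdad$  $
   12  caacabcbdad$bdcbbcdccaadd  d
   13  caaddcaacabcbdad$bdcbbcdc  c
   14  cabcbdad$bdcbbcdccaaddcaa  a
   15  cbbcdccaaddcaacabcbdad$bd  d
   16  cbdad$bdcbbcdccaaddcaacab  b
   17  ccaaddcaacabcbdad$bdcbbcd  d
   18  cdccaaddcaacabcbdad$bdcbb  b
   19  d$bdcbbcdccaaddcaacabcbda  a
   20  dad$bdcbbcdccaaddcaacabcb  b
   21  dcaacabcbdad$bdcbbcdccaad  d
   22  dcbbcdccaaddcaacabcbdad$b  b
   23  dccaaddcaacabcbdad$bdcbbc  c
   24  ddcaacabcbdad$bdcbbcdccaa  a

dcccadacabc$dcadbdbabdbca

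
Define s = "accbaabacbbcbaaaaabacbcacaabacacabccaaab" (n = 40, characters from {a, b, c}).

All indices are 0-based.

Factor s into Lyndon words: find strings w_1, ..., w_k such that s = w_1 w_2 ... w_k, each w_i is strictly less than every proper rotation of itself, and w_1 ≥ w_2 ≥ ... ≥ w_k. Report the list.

["accb", "aabacbbcb", "aaaaabacbcacaabacacabccaaab"]

emit factor 1: 'accb' (i=0, period=4)
emit factor 2: 'aabacbbcb' (i=4, period=9)
emit factor 3: 'aaaaabacbcacaabacacabccaaab' (i=13, period=27)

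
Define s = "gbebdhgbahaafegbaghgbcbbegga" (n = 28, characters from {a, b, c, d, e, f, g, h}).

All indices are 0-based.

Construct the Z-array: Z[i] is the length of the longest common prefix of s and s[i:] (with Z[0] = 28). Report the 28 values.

[28, 0, 0, 0, 0, 0, 2, 0, 0, 0, 0, 0, 0, 0, 2, 0, 0, 1, 0, 2, 0, 0, 0, 0, 0, 1, 1, 0]

Z[0]=28
i=1: fresh scan; Z[1]=0
i=2: fresh scan; Z[2]=0
i=3: fresh scan; Z[3]=0
i=4: fresh scan; Z[4]=0
i=5: fresh scan; Z[5]=0
i=6: fresh scan; Z[6]=2 extend→box=[6,8)
i=7: min(r-i=1, Z[1]=0)=0; Z[7]=0
i=8: fresh scan; Z[8]=0
i=9: fresh scan; Z[9]=0
i=10: fresh scan; Z[10]=0
i=11: fresh scan; Z[11]=0
i=12: fresh scan; Z[12]=0
i=13: fresh scan; Z[13]=0
i=14: fresh scan; Z[14]=2 extend→box=[14,16)
i=15: min(r-i=1, Z[1]=0)=0; Z[15]=0
i=16: fresh scan; Z[16]=0
i=17: fresh scan; Z[17]=1 extend→box=[17,18)
i=18: fresh scan; Z[18]=0
i=19: fresh scan; Z[19]=2 extend→box=[19,21)
i=20: min(r-i=1, Z[1]=0)=0; Z[20]=0
i=21: fresh scan; Z[21]=0
i=22: fresh scan; Z[22]=0
i=23: fresh scan; Z[23]=0
i=24: fresh scan; Z[24]=0
i=25: fresh scan; Z[25]=1 extend→box=[25,26)
i=26: fresh scan; Z[26]=1 extend→box=[26,27)
i=27: fresh scan; Z[27]=0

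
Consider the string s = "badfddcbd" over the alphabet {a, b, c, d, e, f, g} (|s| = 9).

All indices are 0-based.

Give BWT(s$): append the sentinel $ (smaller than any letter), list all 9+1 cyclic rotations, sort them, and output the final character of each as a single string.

rank  rotation    last
    0  $badfddcbd  d
    1  adfddcbd$b  b
    2  badfddcbd$  $
    3  bd$badfddc  c
    4  cbd$badfdd  d
    5  d$badfddcb  b
    6  dcbd$badfd  d
    7  ddcbd$badf  f
    8  dfddcbd$ba  a
    9  fddcbd$bad  d

db$cdbdfad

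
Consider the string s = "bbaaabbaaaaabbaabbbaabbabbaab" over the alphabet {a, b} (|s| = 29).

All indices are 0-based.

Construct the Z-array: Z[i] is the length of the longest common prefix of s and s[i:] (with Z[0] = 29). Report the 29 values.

Z[0]=29
i=1: fresh scan; Z[1]=1 extend→box=[1,2)
i=2: fresh scan; Z[2]=0
i=3: fresh scan; Z[3]=0
i=4: fresh scan; Z[4]=0
i=5: fresh scan; Z[5]=5 extend→box=[5,10)
i=6: min(r-i=4, Z[1]=1)=1; Z[6]=1
i=7: min(r-i=3, Z[2]=0)=0; Z[7]=0
i=8: min(r-i=2, Z[3]=0)=0; Z[8]=0
i=9: min(r-i=1, Z[4]=0)=0; Z[9]=0
i=10: fresh scan; Z[10]=0
i=11: fresh scan; Z[11]=0
i=12: fresh scan; Z[12]=4 extend→box=[12,16)
i=13: min(r-i=3, Z[1]=1)=1; Z[13]=1
i=14: min(r-i=2, Z[2]=0)=0; Z[14]=0
i=15: min(r-i=1, Z[3]=0)=0; Z[15]=0
i=16: fresh scan; Z[16]=2 extend→box=[16,18)
i=17: min(r-i=1, Z[1]=1)=1; Z[17]=4 extend→box=[17,21)
i=18: min(r-i=3, Z[1]=1)=1; Z[18]=1
i=19: min(r-i=2, Z[2]=0)=0; Z[19]=0
i=20: min(r-i=1, Z[3]=0)=0; Z[20]=0
i=21: fresh scan; Z[21]=3 extend→box=[21,24)
i=22: min(r-i=2, Z[1]=1)=1; Z[22]=1
i=23: min(r-i=1, Z[2]=0)=0; Z[23]=0
i=24: fresh scan; Z[24]=4 extend→box=[24,28)
i=25: min(r-i=3, Z[1]=1)=1; Z[25]=1
i=26: min(r-i=2, Z[2]=0)=0; Z[26]=0
i=27: min(r-i=1, Z[3]=0)=0; Z[27]=0
i=28: fresh scan; Z[28]=1 extend→box=[28,29)

[29, 1, 0, 0, 0, 5, 1, 0, 0, 0, 0, 0, 4, 1, 0, 0, 2, 4, 1, 0, 0, 3, 1, 0, 4, 1, 0, 0, 1]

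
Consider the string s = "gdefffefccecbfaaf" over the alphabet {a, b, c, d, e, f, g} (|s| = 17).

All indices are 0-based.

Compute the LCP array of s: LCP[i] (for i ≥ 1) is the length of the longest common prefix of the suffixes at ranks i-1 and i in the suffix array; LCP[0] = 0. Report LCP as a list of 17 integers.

sorted suffixes:
  #0 SA[0]=14  'aaf'
  #1 SA[1]=15  'af'
  #2 SA[2]=12  'bfaaf'
  #3 SA[3]=11  'cbfaaf'
  #4 SA[4]=8  'ccecbfaaf'
  #5 SA[5]=9  'cecbfaaf'
  #6 SA[6]=1  'defffefccecbfaaf'
  #7 SA[7]=10  'ecbfaaf'
  #8 SA[8]=6  'efccecbfaaf'
  #9 SA[9]=2  'efffefccecbfaaf'
  #10 SA[10]=16  'f'
  #11 SA[11]=13  'faaf'
  #12 SA[12]=7  'fccecbfaaf'
  #13 SA[13]=5  'fefccecbfaaf'
  #14 SA[14]=4  'ffefccecbfaaf'
  #15 SA[15]=3  'fffefccecbfaaf'
  #16 SA[16]=0  'gdefffefccecbfaaf'

SA = [14, 15, 12, 11, 8, 9, 1, 10, 6, 2, 16, 13, 7, 5, 4, 3, 0]
i: (SA[i-1],SA[i]) lcp shared
  1: (14,15) 1 'a'
  2: (15,12) 0 ''
  3: (12,11) 0 ''
  4: (11,8) 1 'c'
  5: (8,9) 1 'c'
  6: (9,1) 0 ''
  7: (1,10) 0 ''
  8: (10,6) 1 'e'
  9: (6,2) 2 'ef'
  10: (2,16) 0 ''
  11: (16,13) 1 'f'
  12: (13,7) 1 'f'
  13: (7,5) 1 'f'
  14: (5,4) 1 'f'
  15: (4,3) 2 'ff'
  16: (3,0) 0 ''

[0, 1, 0, 0, 1, 1, 0, 0, 1, 2, 0, 1, 1, 1, 1, 2, 0]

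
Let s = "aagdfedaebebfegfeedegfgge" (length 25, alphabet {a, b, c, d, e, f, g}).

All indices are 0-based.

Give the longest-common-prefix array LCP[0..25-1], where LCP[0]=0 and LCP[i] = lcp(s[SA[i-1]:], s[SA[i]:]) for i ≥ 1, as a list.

[0, 1, 1, 0, 1, 0, 1, 1, 0, 1, 2, 1, 2, 1, 1, 3, 0, 2, 2, 1, 0, 1, 1, 2, 1]

sorted suffixes:
  #0 SA[0]=0  'aagdfedaebebfegfeedegfgge'
  #1 SA[1]=7  'aebebfegfeedegfgge'
  #2 SA[2]=1  'agdfedaebebfegfeedegfgge'
  #3 SA[3]=9  'bebfegfeedegfgge'
  #4 SA[4]=11  'bfegfeedegfgge'
  #5 SA[5]=6  'daebebfegfeedegfgge'
  #6 SA[6]=18  'degfgge'
  #7 SA[7]=3  'dfedaebebfegfeedegfgge'
  #8 SA[8]=24  'e'
  #9 SA[9]=8  'ebebfegfeedegfgge'
  #10 SA[10]=10  'ebfegfeedegfgge'
  #11 SA[11]=5  'edaebebfegfeedegfgge'
  #12 SA[12]=17  'edegfgge'
  #13 SA[13]=16  'eedegfgge'
  #14 SA[14]=13  'egfeedegfgge'
  #15 SA[15]=19  'egfgge'
  #16 SA[16]=4  'fedaebebfegfeedegfgge'
  #17 SA[17]=15  'feedegfgge'
  #18 SA[18]=12  'fegfeedegfgge'
  #19 SA[19]=21  'fgge'
  #20 SA[20]=2  'gdfedaebebfegfeedegfgge'
  #21 SA[21]=23  'ge'
  #22 SA[22]=14  'gfeedegfgge'
  #23 SA[23]=20  'gfgge'
  #24 SA[24]=22  'gge'

SA = [0, 7, 1, 9, 11, 6, 18, 3, 24, 8, 10, 5, 17, 16, 13, 19, 4, 15, 12, 21, 2, 23, 14, 20, 22]
i: (SA[i-1],SA[i]) lcp shared
  1: (0,7) 1 'a'
  2: (7,1) 1 'a'
  3: (1,9) 0 ''
  4: (9,11) 1 'b'
  5: (11,6) 0 ''
  6: (6,18) 1 'd'
  7: (18,3) 1 'd'
  8: (3,24) 0 ''
  9: (24,8) 1 'e'
  10: (8,10) 2 'eb'
  11: (10,5) 1 'e'
  12: (5,17) 2 'ed'
  13: (17,16) 1 'e'
  14: (16,13) 1 'e'
  15: (13,19) 3 'egf'
  16: (19,4) 0 ''
  17: (4,15) 2 'fe'
  18: (15,12) 2 'fe'
  19: (12,21) 1 'f'
  20: (21,2) 0 ''
  21: (2,23) 1 'g'
  22: (23,14) 1 'g'
  23: (14,20) 2 'gf'
  24: (20,22) 1 'g'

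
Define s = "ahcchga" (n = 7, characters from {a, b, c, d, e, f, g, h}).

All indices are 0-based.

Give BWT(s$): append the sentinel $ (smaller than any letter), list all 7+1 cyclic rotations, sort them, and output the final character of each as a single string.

ag$hchac

rank  rotation  last
    0  $ahcchga  a
    1  a$ahcchg  g
    2  ahcchga$  $
    3  cchga$ah  h
    4  chga$ahc  c
    5  ga$ahcch  h
    6  hcchga$a  a
    7  hga$ahcc  c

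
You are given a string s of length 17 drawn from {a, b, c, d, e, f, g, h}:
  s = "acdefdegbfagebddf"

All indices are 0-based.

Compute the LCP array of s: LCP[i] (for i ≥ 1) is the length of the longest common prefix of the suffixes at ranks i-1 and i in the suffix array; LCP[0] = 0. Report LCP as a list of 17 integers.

[0, 1, 0, 1, 0, 0, 1, 2, 1, 0, 1, 1, 0, 1, 1, 0, 1]

sorted suffixes:
  #0 SA[0]=0  'acdefdegbfagebddf'
  #1 SA[1]=10  'agebddf'
  #2 SA[2]=13  'bddf'
  #3 SA[3]=8  'bfagebddf'
  #4 SA[4]=1  'cdefdegbfagebddf'
  #5 SA[5]=14  'ddf'
  #6 SA[6]=2  'defdegbfagebddf'
  #7 SA[7]=5  'degbfagebddf'
  #8 SA[8]=15  'df'
  #9 SA[9]=12  'ebddf'
  #10 SA[10]=3  'efdegbfagebddf'
  #11 SA[11]=6  'egbfagebddf'
  #12 SA[12]=16  'f'
  #13 SA[13]=9  'fagebddf'
  #14 SA[14]=4  'fdegbfagebddf'
  #15 SA[15]=7  'gbfagebddf'
  #16 SA[16]=11  'gebddf'

SA = [0, 10, 13, 8, 1, 14, 2, 5, 15, 12, 3, 6, 16, 9, 4, 7, 11]
i: (SA[i-1],SA[i]) lcp shared
  1: (0,10) 1 'a'
  2: (10,13) 0 ''
  3: (13,8) 1 'b'
  4: (8,1) 0 ''
  5: (1,14) 0 ''
  6: (14,2) 1 'd'
  7: (2,5) 2 'de'
  8: (5,15) 1 'd'
  9: (15,12) 0 ''
  10: (12,3) 1 'e'
  11: (3,6) 1 'e'
  12: (6,16) 0 ''
  13: (16,9) 1 'f'
  14: (9,4) 1 'f'
  15: (4,7) 0 ''
  16: (7,11) 1 'g'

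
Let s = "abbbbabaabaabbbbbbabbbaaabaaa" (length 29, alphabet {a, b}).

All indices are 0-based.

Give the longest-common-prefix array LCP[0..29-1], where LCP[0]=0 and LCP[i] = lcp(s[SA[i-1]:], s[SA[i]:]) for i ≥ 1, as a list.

[0, 1, 2, 3, 2, 5, 3, 1, 4, 5, 2, 4, 5, 0, 4, 3, 4, 2, 3, 1, 3, 4, 2, 4, 5, 3, 6, 4, 5]

rank→(start, suffix):
  0 → (28, 'a')
  1 → (27, 'aa')
  2 → (26, 'aaa')
  3 → (22, 'aaabaaa')
  4 → (23, 'aabaaa')
  5 → (7, 'aabaabbbbbbabbbaaabaaa')
  6 → (10, 'aabbbbbbabbbaaabaaa')
  7 → (24, 'abaaa')
  8 → (5, 'abaabaabbbbbbabbbaaabaaa')
  9 → (8, 'abaabbbbbbabbbaaabaaa')
  10 → (18, 'abbbaaabaaa')
  11 → (0, 'abbbbabaabaabbbbbbabbbaaabaaa')
  12 → (11, 'abbbbbbabbbaaabaaa')
  13 → (25, 'baaa')
  14 → (21, 'baaabaaa')
  15 → (6, 'baabaabbbbbbabbbaaabaaa')
  16 → (9, 'baabbbbbbabbbaaabaaa')
  17 → (4, 'babaabaabbbbbbabbbaaabaaa')
  18 → (17, 'babbbaaabaaa')
  19 → (20, 'bbaaabaaa')
  20 → (3, 'bbabaabaabbbbbbabbbaaabaaa')
  21 → (16, 'bbabbbaaabaaa')
  22 → (19, 'bbbaaabaaa')
  23 → (2, 'bbbabaabaabbbbbbabbbaaabaaa')
  24 → (15, 'bbbabbbaaabaaa')
  25 → (1, 'bbbbabaabaabbbbbbabbbaaabaaa')
  26 → (14, 'bbbbabbbaaabaaa')
  27 → (13, 'bbbbbabbbaaabaaa')
  28 → (12, 'bbbbbbabbbaaabaaa')

SA = [28, 27, 26, 22, 23, 7, 10, 24, 5, 8, 18, 0, 11, 25, 21, 6, 9, 4, 17, 20, 3, 16, 19, 2, 15, 1, 14, 13, 12]
i: (SA[i-1],SA[i]) lcp shared
  1: (28,27) 1 'a'
  2: (27,26) 2 'aa'
  3: (26,22) 3 'aaa'
  4: (22,23) 2 'aa'
  5: (23,7) 5 'aabaa'
  6: (7,10) 3 'aab'
  7: (10,24) 1 'a'
  8: (24,5) 4 'abaa'
  9: (5,8) 5 'abaab'
  10: (8,18) 2 'ab'
  11: (18,0) 4 'abbb'
  12: (0,11) 5 'abbbb'
  13: (11,25) 0 ''
  14: (25,21) 4 'baaa'
  15: (21,6) 3 'baa'
  16: (6,9) 4 'baab'
  17: (9,4) 2 'ba'
  18: (4,17) 3 'bab'
  19: (17,20) 1 'b'
  20: (20,3) 3 'bba'
  21: (3,16) 4 'bbab'
  22: (16,19) 2 'bb'
  23: (19,2) 4 'bbba'
  24: (2,15) 5 'bbbab'
  25: (15,1) 3 'bbb'
  26: (1,14) 6 'bbbbab'
  27: (14,13) 4 'bbbb'
  28: (13,12) 5 'bbbbb'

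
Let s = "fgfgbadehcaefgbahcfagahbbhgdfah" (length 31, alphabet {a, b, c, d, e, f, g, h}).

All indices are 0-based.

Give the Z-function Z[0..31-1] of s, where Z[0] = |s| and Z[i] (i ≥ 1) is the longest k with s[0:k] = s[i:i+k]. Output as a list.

Z[0]=31
i=1: i≥r, start 0; Z[1]=0
i=2: i≥r, start 0; Z[2]=2 extend→box=[2,4)
i=3: min(r-i=1, Z[1]=0)=0; Z[3]=0
i=4: i≥r, start 0; Z[4]=0
i=5: i≥r, start 0; Z[5]=0
i=6: i≥r, start 0; Z[6]=0
i=7: i≥r, start 0; Z[7]=0
i=8: i≥r, start 0; Z[8]=0
i=9: i≥r, start 0; Z[9]=0
i=10: i≥r, start 0; Z[10]=0
i=11: i≥r, start 0; Z[11]=0
i=12: i≥r, start 0; Z[12]=2 extend→box=[12,14)
i=13: min(r-i=1, Z[1]=0)=0; Z[13]=0
i=14: i≥r, start 0; Z[14]=0
i=15: i≥r, start 0; Z[15]=0
i=16: i≥r, start 0; Z[16]=0
i=17: i≥r, start 0; Z[17]=0
i=18: i≥r, start 0; Z[18]=1 extend→box=[18,19)
i=19: i≥r, start 0; Z[19]=0
i=20: i≥r, start 0; Z[20]=0
i=21: i≥r, start 0; Z[21]=0
i=22: i≥r, start 0; Z[22]=0
i=23: i≥r, start 0; Z[23]=0
i=24: i≥r, start 0; Z[24]=0
i=25: i≥r, start 0; Z[25]=0
i=26: i≥r, start 0; Z[26]=0
i=27: i≥r, start 0; Z[27]=0
i=28: i≥r, start 0; Z[28]=1 extend→box=[28,29)
i=29: i≥r, start 0; Z[29]=0
i=30: i≥r, start 0; Z[30]=0

[31, 0, 2, 0, 0, 0, 0, 0, 0, 0, 0, 0, 2, 0, 0, 0, 0, 0, 1, 0, 0, 0, 0, 0, 0, 0, 0, 0, 1, 0, 0]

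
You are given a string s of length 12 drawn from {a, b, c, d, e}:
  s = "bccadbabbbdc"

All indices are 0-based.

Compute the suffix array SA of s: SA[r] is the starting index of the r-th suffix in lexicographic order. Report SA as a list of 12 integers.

sorted suffixes:
  #0 SA[0]=6  'abbbdc'
  #1 SA[1]=3  'adbabbbdc'
  #2 SA[2]=5  'babbbdc'
  #3 SA[3]=7  'bbbdc'
  #4 SA[4]=8  'bbdc'
  #5 SA[5]=0  'bccadbabbbdc'
  #6 SA[6]=9  'bdc'
  #7 SA[7]=11  'c'
  #8 SA[8]=2  'cadbabbbdc'
  #9 SA[9]=1  'ccadbabbbdc'
  #10 SA[10]=4  'dbabbbdc'
  #11 SA[11]=10  'dc'

[6, 3, 5, 7, 8, 0, 9, 11, 2, 1, 4, 10]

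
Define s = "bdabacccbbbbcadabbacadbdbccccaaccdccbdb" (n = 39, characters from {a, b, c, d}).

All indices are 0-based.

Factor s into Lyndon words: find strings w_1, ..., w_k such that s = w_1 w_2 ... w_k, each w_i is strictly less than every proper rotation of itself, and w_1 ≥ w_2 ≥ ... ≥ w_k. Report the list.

["bd", "abacccbbbbcadabbacadbdbcccc", "aaccdccbdb"]

emit factor 1: 'bd' (i=0, period=2)
emit factor 2: 'abacccbbbbcadabbacadbdbcccc' (i=2, period=27)
emit factor 3: 'aaccdccbdb' (i=29, period=10)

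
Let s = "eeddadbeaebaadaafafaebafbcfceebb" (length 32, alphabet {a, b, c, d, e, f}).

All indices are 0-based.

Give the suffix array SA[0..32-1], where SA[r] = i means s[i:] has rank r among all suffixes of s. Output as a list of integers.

[11, 14, 12, 4, 8, 19, 17, 15, 22, 31, 10, 21, 30, 24, 6, 27, 25, 13, 3, 5, 2, 7, 9, 20, 29, 1, 28, 0, 18, 16, 23, 26]

rank | idx | suffix
   0 |  11 | aadaafafaebafbcfceebb
   1 |  14 | aafafaebafbcfceebb
   2 |  12 | adaafafaebafbcfceebb
   3 |   4 | adbeaebaadaafafaebafbcfceebb
   4 |   8 | aebaadaafafaebafbcfceebb
   5 |  19 | aebafbcfceebb
   6 |  17 | afaebafbcfceebb
   7 |  15 | afafaebafbcfceebb
   8 |  22 | afbcfceebb
   9 |  31 | b
  10 |  10 | baadaafafaebafbcfceebb
  11 |  21 | bafbcfceebb
  12 |  30 | bb
  13 |  24 | bcfceebb
  14 |   6 | beaebaadaafafaebafbcfceebb
  15 |  27 | ceebb
  16 |  25 | cfceebb
  17 |  13 | daafafaebafbcfceebb
  18 |   3 | dadbeaebaadaafafaebafbcfceebb
  19 |   5 | dbeaebaadaafafaebafbcfceebb
  20 |   2 | ddadbeaebaadaafafaebafbcfceebb
  21 |   7 | eaebaadaafafaebafbcfceebb
  22 |   9 | ebaadaafafaebafbcfceebb
  23 |  20 | ebafbcfceebb
  24 |  29 | ebb
  25 |   1 | eddadbeaebaadaafafaebafbcfceebb
  26 |  28 | eebb
  27 |   0 | eeddadbeaebaadaafafaebafbcfceebb
  28 |  18 | faebafbcfceebb
  29 |  16 | fafaebafbcfceebb
  30 |  23 | fbcfceebb
  31 |  26 | fceebb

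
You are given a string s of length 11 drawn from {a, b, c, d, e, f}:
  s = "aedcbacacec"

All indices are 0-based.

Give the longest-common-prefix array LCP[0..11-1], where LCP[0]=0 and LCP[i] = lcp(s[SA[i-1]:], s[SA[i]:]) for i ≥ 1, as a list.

[0, 2, 1, 0, 0, 1, 1, 1, 0, 0, 1]

sorted suffixes:
  #0 SA[0]=5  'acacec'
  #1 SA[1]=7  'acec'
  #2 SA[2]=0  'aedcbacacec'
  #3 SA[3]=4  'bacacec'
  #4 SA[4]=10  'c'
  #5 SA[5]=6  'cacec'
  #6 SA[6]=3  'cbacacec'
  #7 SA[7]=8  'cec'
  #8 SA[8]=2  'dcbacacec'
  #9 SA[9]=9  'ec'
  #10 SA[10]=1  'edcbacacec'

SA = [5, 7, 0, 4, 10, 6, 3, 8, 2, 9, 1]
rank  pair      lcp
   1  s[5:],s[7:]  2  'ac'
   2  s[7:],s[0:]  1  'a'
   3  s[0:],s[4:]  0  ''
   4  s[4:],s[10:]  0  ''
   5  s[10:],s[6:]  1  'c'
   6  s[6:],s[3:]  1  'c'
   7  s[3:],s[8:]  1  'c'
   8  s[8:],s[2:]  0  ''
   9  s[2:],s[9:]  0  ''
  10  s[9:],s[1:]  1  'e'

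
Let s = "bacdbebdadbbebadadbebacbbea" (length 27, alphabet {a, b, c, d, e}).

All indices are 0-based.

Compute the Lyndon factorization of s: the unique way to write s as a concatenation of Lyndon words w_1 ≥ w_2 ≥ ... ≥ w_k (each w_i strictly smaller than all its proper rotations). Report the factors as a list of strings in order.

emit factor 1: 'b' (i=0, period=1)
emit factor 2: 'acdbebdadbbebadadbeb' (i=1, period=20)
emit factor 3: 'acbbe' (i=21, period=5)
emit factor 4: 'a' (i=26, period=1)

["b", "acdbebdadbbebadadbeb", "acbbe", "a"]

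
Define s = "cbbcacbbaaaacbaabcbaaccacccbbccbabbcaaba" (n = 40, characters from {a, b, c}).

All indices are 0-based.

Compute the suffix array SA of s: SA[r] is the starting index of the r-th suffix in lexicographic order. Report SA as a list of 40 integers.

rank | idx | suffix
   0 |  39 | a
   1 |   8 | aaaacbaabcbaaccacccbbccbabbcaaba
   2 |   9 | aaacbaabcbaaccacccbbccbabbcaaba
   3 |  36 | aaba
   4 |  14 | aabcbaaccacccbbccbabbcaaba
   5 |  10 | aacbaabcbaaccacccbbccbabbcaaba
   6 |  19 | aaccacccbbccbabbcaaba
   7 |  37 | aba
   8 |  32 | abbcaaba
   9 |  15 | abcbaaccacccbbccbabbcaaba
  10 |  11 | acbaabcbaaccacccbbccbabbcaaba
  11 |   4 | acbbaaaacbaabcbaaccacccbbccbabbcaaba
  12 |  20 | accacccbbccbabbcaaba
  13 |  23 | acccbbccbabbcaaba
  14 |  38 | ba
  15 |   7 | baaaacbaabcbaaccacccbbccbabbcaaba
  16 |  13 | baabcbaaccacccbbccbabbcaaba
  17 |  18 | baaccacccbbccbabbcaaba
  18 |  31 | babbcaaba
  19 |   6 | bbaaaacbaabcbaaccacccbbccbabbcaaba
  20 |  33 | bbcaaba
  21 |   1 | bbcacbbaaaacbaabcbaaccacccbbccbabbcaaba
  22 |  27 | bbccbabbcaaba
  23 |  34 | bcaaba
  24 |   2 | bcacbbaaaacbaabcbaaccacccbbccbabbcaaba
  25 |  16 | bcbaaccacccbbccbabbcaaba
  26 |  28 | bccbabbcaaba
  27 |  35 | caaba
  28 |   3 | cacbbaaaacbaabcbaaccacccbbccbabbcaaba
  29 |  22 | cacccbbccbabbcaaba
  30 |  12 | cbaabcbaaccacccbbccbabbcaaba
  31 |  17 | cbaaccacccbbccbabbcaaba
  32 |  30 | cbabbcaaba
  33 |   5 | cbbaaaacbaabcbaaccacccbbccbabbcaaba
  34 |   0 | cbbcacbbaaaacbaabcbaaccacccbbccbabbcaaba
  35 |  26 | cbbccbabbcaaba
  36 |  21 | ccacccbbccbabbcaaba
  37 |  29 | ccbabbcaaba
  38 |  25 | ccbbccbabbcaaba
  39 |  24 | cccbbccbabbcaaba

[39, 8, 9, 36, 14, 10, 19, 37, 32, 15, 11, 4, 20, 23, 38, 7, 13, 18, 31, 6, 33, 1, 27, 34, 2, 16, 28, 35, 3, 22, 12, 17, 30, 5, 0, 26, 21, 29, 25, 24]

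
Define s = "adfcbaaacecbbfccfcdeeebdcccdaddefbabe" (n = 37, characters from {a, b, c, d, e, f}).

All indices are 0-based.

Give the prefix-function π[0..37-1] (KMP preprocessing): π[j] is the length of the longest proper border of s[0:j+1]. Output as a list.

[0, 0, 0, 0, 0, 1, 1, 1, 0, 0, 0, 0, 0, 0, 0, 0, 0, 0, 0, 0, 0, 0, 0, 0, 0, 0, 0, 0, 1, 2, 0, 0, 0, 0, 1, 0, 0]

π[0] = 0
j=1 s[j]='d': π[1]=0 (border '')
j=2 s[j]='f': π[2]=0 (border '')
j=3 s[j]='c': π[3]=0 (border '')
j=4 s[j]='b': π[4]=0 (border '')
j=5 s[j]='a': π[5]=1 (border 'a')
j=6 s[j]='a': k: 1→0; π[6]=1 (border 'a')
j=7 s[j]='a': k: 1→0; π[7]=1 (border 'a')
j=8 s[j]='c': k: 1→0; π[8]=0 (border '')
j=9 s[j]='e': π[9]=0 (border '')
j=10 s[j]='c': π[10]=0 (border '')
j=11 s[j]='b': π[11]=0 (border '')
j=12 s[j]='b': π[12]=0 (border '')
j=13 s[j]='f': π[13]=0 (border '')
j=14 s[j]='c': π[14]=0 (border '')
j=15 s[j]='c': π[15]=0 (border '')
j=16 s[j]='f': π[16]=0 (border '')
j=17 s[j]='c': π[17]=0 (border '')
j=18 s[j]='d': π[18]=0 (border '')
j=19 s[j]='e': π[19]=0 (border '')
j=20 s[j]='e': π[20]=0 (border '')
j=21 s[j]='e': π[21]=0 (border '')
j=22 s[j]='b': π[22]=0 (border '')
j=23 s[j]='d': π[23]=0 (border '')
j=24 s[j]='c': π[24]=0 (border '')
j=25 s[j]='c': π[25]=0 (border '')
j=26 s[j]='c': π[26]=0 (border '')
j=27 s[j]='d': π[27]=0 (border '')
j=28 s[j]='a': π[28]=1 (border 'a')
j=29 s[j]='d': π[29]=2 (border 'ad')
j=30 s[j]='d': k: 2→0; π[30]=0 (border '')
j=31 s[j]='e': π[31]=0 (border '')
j=32 s[j]='f': π[32]=0 (border '')
j=33 s[j]='b': π[33]=0 (border '')
j=34 s[j]='a': π[34]=1 (border 'a')
j=35 s[j]='b': k: 1→0; π[35]=0 (border '')
j=36 s[j]='e': π[36]=0 (border '')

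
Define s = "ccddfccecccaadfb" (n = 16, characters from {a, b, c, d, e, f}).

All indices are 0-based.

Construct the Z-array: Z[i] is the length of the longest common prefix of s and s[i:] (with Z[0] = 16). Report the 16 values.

Z[0]=16
i=1: outside box; Z[1]=1 scan→box=[1,2)
i=2: outside box; Z[2]=0
i=3: outside box; Z[3]=0
i=4: outside box; Z[4]=0
i=5: outside box; Z[5]=2 scan→box=[5,7)
i=6: min(r-i=1, Z[1]=1)=1; Z[6]=1
i=7: outside box; Z[7]=0
i=8: outside box; Z[8]=2 scan→box=[8,10)
i=9: min(r-i=1, Z[1]=1)=1; Z[9]=2 scan→box=[9,11)
i=10: min(r-i=1, Z[1]=1)=1; Z[10]=1
i=11: outside box; Z[11]=0
i=12: outside box; Z[12]=0
i=13: outside box; Z[13]=0
i=14: outside box; Z[14]=0
i=15: outside box; Z[15]=0

[16, 1, 0, 0, 0, 2, 1, 0, 2, 2, 1, 0, 0, 0, 0, 0]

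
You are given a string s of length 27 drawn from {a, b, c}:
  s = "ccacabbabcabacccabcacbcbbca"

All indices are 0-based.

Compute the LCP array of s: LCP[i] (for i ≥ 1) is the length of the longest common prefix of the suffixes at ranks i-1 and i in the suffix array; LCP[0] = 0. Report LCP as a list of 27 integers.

[0, 1, 2, 2, 4, 1, 2, 2, 0, 2, 1, 2, 1, 3, 3, 2, 0, 2, 3, 3, 2, 3, 1, 2, 1, 3, 2]

rank→(start, suffix):
  0 → (26, 'a')
  1 → (10, 'abacccabcacbcbbca')
  2 → (4, 'abbabcabacccabcacbcbbca')
  3 → (7, 'abcabacccabcacbcbbca')
  4 → (16, 'abcacbcbbca')
  5 → (2, 'acabbabcabacccabcacbcbbca')
  6 → (19, 'acbcbbca')
  7 → (12, 'acccabcacbcbbca')
  8 → (6, 'babcabacccabcacbcbbca')
  9 → (11, 'bacccabcacbcbbca')
  10 → (5, 'bbabcabacccabcacbcbbca')
  11 → (23, 'bbca')
  12 → (24, 'bca')
  13 → (8, 'bcabacccabcacbcbbca')
  14 → (17, 'bcacbcbbca')
  15 → (21, 'bcbbca')
  16 → (25, 'ca')
  17 → (9, 'cabacccabcacbcbbca')
  18 → (3, 'cabbabcabacccabcacbcbbca')
  19 → (15, 'cabcacbcbbca')
  20 → (1, 'cacabbabcabacccabcacbcbbca')
  21 → (18, 'cacbcbbca')
  22 → (22, 'cbbca')
  23 → (20, 'cbcbbca')
  24 → (14, 'ccabcacbcbbca')
  25 → (0, 'ccacabbabcabacccabcacbcbbca')
  26 → (13, 'cccabcacbcbbca')

SA = [26, 10, 4, 7, 16, 2, 19, 12, 6, 11, 5, 23, 24, 8, 17, 21, 25, 9, 3, 15, 1, 18, 22, 20, 14, 0, 13]
i: (SA[i-1],SA[i]) lcp shared
  1: (26,10) 1 'a'
  2: (10,4) 2 'ab'
  3: (4,7) 2 'ab'
  4: (7,16) 4 'abca'
  5: (16,2) 1 'a'
  6: (2,19) 2 'ac'
  7: (19,12) 2 'ac'
  8: (12,6) 0 ''
  9: (6,11) 2 'ba'
  10: (11,5) 1 'b'
  11: (5,23) 2 'bb'
  12: (23,24) 1 'b'
  13: (24,8) 3 'bca'
  14: (8,17) 3 'bca'
  15: (17,21) 2 'bc'
  16: (21,25) 0 ''
  17: (25,9) 2 'ca'
  18: (9,3) 3 'cab'
  19: (3,15) 3 'cab'
  20: (15,1) 2 'ca'
  21: (1,18) 3 'cac'
  22: (18,22) 1 'c'
  23: (22,20) 2 'cb'
  24: (20,14) 1 'c'
  25: (14,0) 3 'cca'
  26: (0,13) 2 'cc'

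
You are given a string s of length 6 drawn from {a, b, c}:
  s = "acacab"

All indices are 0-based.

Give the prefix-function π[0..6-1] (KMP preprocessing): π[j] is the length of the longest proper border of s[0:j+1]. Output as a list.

π[0] = 0
j=1 s[j]='c': π[1]=0 (border '')
j=2 s[j]='a': π[2]=1 (border 'a')
j=3 s[j]='c': π[3]=2 (border 'ac')
j=4 s[j]='a': π[4]=3 (border 'aca')
j=5 s[j]='b': k: 3→1→0; π[5]=0 (border '')

[0, 0, 1, 2, 3, 0]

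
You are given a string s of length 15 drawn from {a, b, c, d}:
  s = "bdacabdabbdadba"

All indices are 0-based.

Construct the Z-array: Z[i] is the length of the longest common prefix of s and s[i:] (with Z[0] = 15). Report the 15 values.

[15, 0, 0, 0, 0, 3, 0, 0, 1, 3, 0, 0, 0, 1, 0]

Z[0]=15
i=1: i≥r, start 0; Z[1]=0
i=2: i≥r, start 0; Z[2]=0
i=3: i≥r, start 0; Z[3]=0
i=4: i≥r, start 0; Z[4]=0
i=5: i≥r, start 0; Z[5]=3 scan→box=[5,8)
i=6: min(r-i=2, Z[1]=0)=0; Z[6]=0
i=7: min(r-i=1, Z[2]=0)=0; Z[7]=0
i=8: i≥r, start 0; Z[8]=1 scan→box=[8,9)
i=9: i≥r, start 0; Z[9]=3 scan→box=[9,12)
i=10: min(r-i=2, Z[1]=0)=0; Z[10]=0
i=11: min(r-i=1, Z[2]=0)=0; Z[11]=0
i=12: i≥r, start 0; Z[12]=0
i=13: i≥r, start 0; Z[13]=1 scan→box=[13,14)
i=14: i≥r, start 0; Z[14]=0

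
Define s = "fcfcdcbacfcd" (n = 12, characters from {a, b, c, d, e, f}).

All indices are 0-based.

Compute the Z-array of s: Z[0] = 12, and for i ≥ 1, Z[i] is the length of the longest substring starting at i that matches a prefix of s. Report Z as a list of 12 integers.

Z[0]=12
i=1: i≥r, start 0; Z[1]=0
i=2: i≥r, start 0; Z[2]=2 grow→box=[2,4)
i=3: min(r-i=1, Z[1]=0)=0; Z[3]=0
i=4: i≥r, start 0; Z[4]=0
i=5: i≥r, start 0; Z[5]=0
i=6: i≥r, start 0; Z[6]=0
i=7: i≥r, start 0; Z[7]=0
i=8: i≥r, start 0; Z[8]=0
i=9: i≥r, start 0; Z[9]=2 grow→box=[9,11)
i=10: min(r-i=1, Z[1]=0)=0; Z[10]=0
i=11: i≥r, start 0; Z[11]=0

[12, 0, 2, 0, 0, 0, 0, 0, 0, 2, 0, 0]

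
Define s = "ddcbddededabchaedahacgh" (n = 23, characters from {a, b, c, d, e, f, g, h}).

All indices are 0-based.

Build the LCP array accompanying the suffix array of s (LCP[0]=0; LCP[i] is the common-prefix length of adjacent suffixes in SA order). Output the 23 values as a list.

[0, 1, 1, 1, 0, 1, 0, 1, 1, 0, 2, 1, 1, 2, 1, 3, 0, 3, 2, 0, 0, 1, 2]

rank→(start, suffix):
  0 → (10, 'abchaedahacgh')
  1 → (19, 'acgh')
  2 → (14, 'aedahacgh')
  3 → (17, 'ahacgh')
  4 → (11, 'bchaedahacgh')
  5 → (3, 'bddededabchaedahacgh')
  6 → (2, 'cbddededabchaedahacgh')
  7 → (20, 'cgh')
  8 → (12, 'chaedahacgh')
  9 → (9, 'dabchaedahacgh')
  10 → (16, 'dahacgh')
  11 → (1, 'dcbddededabchaedahacgh')
  12 → (0, 'ddcbddededabchaedahacgh')
  13 → (4, 'ddededabchaedahacgh')
  14 → (7, 'dedabchaedahacgh')
  15 → (5, 'dededabchaedahacgh')
  16 → (8, 'edabchaedahacgh')
  17 → (15, 'edahacgh')
  18 → (6, 'ededabchaedahacgh')
  19 → (21, 'gh')
  20 → (22, 'h')
  21 → (18, 'hacgh')
  22 → (13, 'haedahacgh')

SA = [10, 19, 14, 17, 11, 3, 2, 20, 12, 9, 16, 1, 0, 4, 7, 5, 8, 15, 6, 21, 22, 18, 13]
[i] adj suffixes → lcp
  [1] 10/19 → 1 ('a')
  [2] 19/14 → 1 ('a')
  [3] 14/17 → 1 ('a')
  [4] 17/11 → 0 ('')
  [5] 11/3 → 1 ('b')
  [6] 3/2 → 0 ('')
  [7] 2/20 → 1 ('c')
  [8] 20/12 → 1 ('c')
  [9] 12/9 → 0 ('')
  [10] 9/16 → 2 ('da')
  [11] 16/1 → 1 ('d')
  [12] 1/0 → 1 ('d')
  [13] 0/4 → 2 ('dd')
  [14] 4/7 → 1 ('d')
  [15] 7/5 → 3 ('ded')
  [16] 5/8 → 0 ('')
  [17] 8/15 → 3 ('eda')
  [18] 15/6 → 2 ('ed')
  [19] 6/21 → 0 ('')
  [20] 21/22 → 0 ('')
  [21] 22/18 → 1 ('h')
  [22] 18/13 → 2 ('ha')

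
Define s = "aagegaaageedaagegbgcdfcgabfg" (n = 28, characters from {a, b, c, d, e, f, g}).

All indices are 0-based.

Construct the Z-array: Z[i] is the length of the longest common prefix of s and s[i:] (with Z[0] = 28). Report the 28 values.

[28, 1, 0, 0, 0, 2, 4, 1, 0, 0, 0, 0, 5, 1, 0, 0, 0, 0, 0, 0, 0, 0, 0, 0, 1, 0, 0, 0]

Z[0]=28
i=1: fresh scan; Z[1]=1 grow→box=[1,2)
i=2: fresh scan; Z[2]=0
i=3: fresh scan; Z[3]=0
i=4: fresh scan; Z[4]=0
i=5: fresh scan; Z[5]=2 grow→box=[5,7)
i=6: min(r-i=1, Z[1]=1)=1; Z[6]=4 grow→box=[6,10)
i=7: min(r-i=3, Z[1]=1)=1; Z[7]=1
i=8: min(r-i=2, Z[2]=0)=0; Z[8]=0
i=9: min(r-i=1, Z[3]=0)=0; Z[9]=0
i=10: fresh scan; Z[10]=0
i=11: fresh scan; Z[11]=0
i=12: fresh scan; Z[12]=5 grow→box=[12,17)
i=13: min(r-i=4, Z[1]=1)=1; Z[13]=1
i=14: min(r-i=3, Z[2]=0)=0; Z[14]=0
i=15: min(r-i=2, Z[3]=0)=0; Z[15]=0
i=16: min(r-i=1, Z[4]=0)=0; Z[16]=0
i=17: fresh scan; Z[17]=0
i=18: fresh scan; Z[18]=0
i=19: fresh scan; Z[19]=0
i=20: fresh scan; Z[20]=0
i=21: fresh scan; Z[21]=0
i=22: fresh scan; Z[22]=0
i=23: fresh scan; Z[23]=0
i=24: fresh scan; Z[24]=1 grow→box=[24,25)
i=25: fresh scan; Z[25]=0
i=26: fresh scan; Z[26]=0
i=27: fresh scan; Z[27]=0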